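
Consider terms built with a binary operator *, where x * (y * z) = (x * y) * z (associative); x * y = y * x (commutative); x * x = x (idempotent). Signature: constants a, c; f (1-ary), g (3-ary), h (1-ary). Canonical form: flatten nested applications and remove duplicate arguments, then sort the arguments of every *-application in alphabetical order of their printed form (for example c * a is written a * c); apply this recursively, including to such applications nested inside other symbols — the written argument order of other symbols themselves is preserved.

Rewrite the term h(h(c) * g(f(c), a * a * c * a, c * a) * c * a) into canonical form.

Answer: h(a * c * g(f(c), a * c, a * c) * h(c))

Derivation:
Focus inside:  h(c) * g(f(c), a * a * c * a, c * a) * c * a
Inside:  g(f(c), a * a * c * a, c * a)  →  g(f(c), a * c, a * c)
Order the arguments:  a * c * g(f(c), a * c, a * c) * h(c)
Put back:  h(a * c * g(f(c), a * c, a * c) * h(c))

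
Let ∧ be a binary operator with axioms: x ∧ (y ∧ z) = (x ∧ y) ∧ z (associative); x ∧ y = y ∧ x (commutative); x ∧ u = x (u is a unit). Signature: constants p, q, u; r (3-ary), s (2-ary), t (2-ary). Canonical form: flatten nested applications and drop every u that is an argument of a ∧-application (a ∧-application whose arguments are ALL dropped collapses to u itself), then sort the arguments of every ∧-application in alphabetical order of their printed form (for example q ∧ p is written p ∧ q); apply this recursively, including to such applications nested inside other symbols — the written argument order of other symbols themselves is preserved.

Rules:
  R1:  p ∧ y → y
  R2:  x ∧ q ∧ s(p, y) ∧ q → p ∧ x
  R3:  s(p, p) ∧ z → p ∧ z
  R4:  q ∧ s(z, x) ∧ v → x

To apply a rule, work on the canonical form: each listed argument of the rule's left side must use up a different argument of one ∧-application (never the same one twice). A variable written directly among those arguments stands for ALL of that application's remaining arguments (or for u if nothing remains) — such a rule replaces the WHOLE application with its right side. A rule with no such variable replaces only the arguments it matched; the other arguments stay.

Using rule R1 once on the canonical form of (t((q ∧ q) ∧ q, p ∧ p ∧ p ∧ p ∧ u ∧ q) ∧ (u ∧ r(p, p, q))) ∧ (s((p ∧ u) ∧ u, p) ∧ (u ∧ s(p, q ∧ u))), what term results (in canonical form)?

Answer: r(p, p, q) ∧ s(p, p) ∧ s(p, q) ∧ t(q ∧ q ∧ q, p ∧ p ∧ p ∧ q)

Derivation:
Canonical form:  r(p, p, q) ∧ s(p, p) ∧ s(p, q) ∧ t(q ∧ q ∧ q, p ∧ p ∧ p ∧ p ∧ q)
R1 matches:  uses p;  y := p ∧ p ∧ p ∧ q
The variable takes the whole remainder — replace the entire application.
Giving:  r(p, p, q) ∧ s(p, p) ∧ s(p, q) ∧ t(q ∧ q ∧ q, p ∧ p ∧ p ∧ q)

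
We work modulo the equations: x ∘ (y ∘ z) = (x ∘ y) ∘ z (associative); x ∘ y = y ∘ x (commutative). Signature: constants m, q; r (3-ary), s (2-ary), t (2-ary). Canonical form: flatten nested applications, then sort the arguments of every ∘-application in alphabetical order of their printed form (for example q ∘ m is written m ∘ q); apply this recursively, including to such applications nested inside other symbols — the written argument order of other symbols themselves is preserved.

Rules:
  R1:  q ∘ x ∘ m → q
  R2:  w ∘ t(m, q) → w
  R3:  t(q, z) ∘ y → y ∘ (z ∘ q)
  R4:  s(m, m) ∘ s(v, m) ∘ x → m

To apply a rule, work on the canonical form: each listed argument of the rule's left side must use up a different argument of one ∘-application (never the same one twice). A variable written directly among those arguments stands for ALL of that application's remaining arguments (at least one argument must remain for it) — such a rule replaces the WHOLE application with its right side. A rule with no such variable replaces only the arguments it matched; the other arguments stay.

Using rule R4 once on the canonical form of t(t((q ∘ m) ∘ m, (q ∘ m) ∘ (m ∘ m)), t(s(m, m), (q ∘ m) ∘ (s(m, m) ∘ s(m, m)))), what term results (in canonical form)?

Canonical form:  t(t(m ∘ m ∘ q, m ∘ m ∘ m ∘ q), t(s(m, m), m ∘ q ∘ s(m, m) ∘ s(m, m)))
Apply R4:  consuming s(m, m), s(m, m);  v := m, x := m ∘ q
The variable takes the whole remainder — replace the entire application.
Giving:  t(t(m ∘ m ∘ q, m ∘ m ∘ m ∘ q), t(s(m, m), m))

Answer: t(t(m ∘ m ∘ q, m ∘ m ∘ m ∘ q), t(s(m, m), m))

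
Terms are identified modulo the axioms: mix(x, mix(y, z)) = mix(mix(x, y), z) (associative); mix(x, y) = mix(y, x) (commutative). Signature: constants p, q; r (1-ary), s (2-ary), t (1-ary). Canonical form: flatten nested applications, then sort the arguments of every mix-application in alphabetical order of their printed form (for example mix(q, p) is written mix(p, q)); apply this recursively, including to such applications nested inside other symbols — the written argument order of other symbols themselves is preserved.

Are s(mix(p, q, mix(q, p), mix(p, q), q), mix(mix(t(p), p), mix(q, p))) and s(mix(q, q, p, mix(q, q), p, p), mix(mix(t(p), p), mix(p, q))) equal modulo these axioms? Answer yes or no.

Left:  s(mix(p, q, mix(q, p), mix(p, q), q), mix(mix(t(p), p), mix(q, p)))
  Descend into:  mix(p, q, mix(q, p), mix(p, q), q)
  Un-nest:  mix(p, q, q, p, p, q, q)
  Order the arguments:  mix(p, p, p, q, q, q, q)
  Put back:  s(mix(p, p, p, q, q, q, q), mix(p, p, q, t(p)))
Right:  s(mix(q, q, p, mix(q, q), p, p), mix(mix(t(p), p), mix(p, q)))
  Descend into:  mix(q, q, p, mix(q, q), p, p)
  Flatten:  mix(q, q, p, q, q, p, p)
  Sort arguments:  mix(p, p, p, q, q, q, q)
  Rebuild:  s(mix(p, p, p, q, q, q, q), mix(p, p, q, t(p)))

Answer: yes — both canonical forms are s(mix(p, p, p, q, q, q, q), mix(p, p, q, t(p)))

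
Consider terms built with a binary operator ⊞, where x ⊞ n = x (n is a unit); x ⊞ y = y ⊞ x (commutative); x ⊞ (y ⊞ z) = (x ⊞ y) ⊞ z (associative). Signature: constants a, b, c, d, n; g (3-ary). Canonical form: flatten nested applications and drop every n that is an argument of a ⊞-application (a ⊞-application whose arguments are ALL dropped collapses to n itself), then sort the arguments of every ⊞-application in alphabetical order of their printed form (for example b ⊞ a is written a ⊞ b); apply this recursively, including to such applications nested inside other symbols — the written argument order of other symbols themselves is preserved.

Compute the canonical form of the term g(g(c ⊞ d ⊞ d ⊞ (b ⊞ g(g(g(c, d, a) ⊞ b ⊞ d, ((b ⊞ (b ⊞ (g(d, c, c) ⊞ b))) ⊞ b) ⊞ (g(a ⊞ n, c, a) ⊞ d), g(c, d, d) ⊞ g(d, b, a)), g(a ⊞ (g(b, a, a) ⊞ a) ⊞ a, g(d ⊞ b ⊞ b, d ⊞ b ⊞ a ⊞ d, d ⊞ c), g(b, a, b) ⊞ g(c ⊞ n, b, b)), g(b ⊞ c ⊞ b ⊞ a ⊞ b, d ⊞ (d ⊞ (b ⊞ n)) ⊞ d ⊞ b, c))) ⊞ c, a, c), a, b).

Descend into:  c ⊞ d ⊞ d ⊞ (b ⊞ g(g(g(c, d, a) ⊞ b ⊞ d, ((b ⊞ (b ⊞ (g(d, c, c) ⊞ b))) ⊞ b) ⊞ (g(a ⊞ n, c, a) ⊞ d), g(c, d, d) ⊞ g(d, b, a)), g(a ⊞ (g(b, a, a) ⊞ a) ⊞ a, g(d ⊞ b ⊞ b, d ⊞ b ⊞ a ⊞ d, d ⊞ c), g(b, a, b) ⊞ g(c ⊞ n, b, b)), g(b ⊞ c ⊞ b ⊞ a ⊞ b, d ⊞ (d ⊞ (b ⊞ n)) ⊞ d ⊞ b, c))) ⊞ c
Un-nest:  c ⊞ d ⊞ d ⊞ b ⊞ g(g(g(c, d, a) ⊞ b ⊞ d, ((b ⊞ (b ⊞ (g(d, c, c) ⊞ b))) ⊞ b) ⊞ (g(a ⊞ n, c, a) ⊞ d), g(c, d, d) ⊞ g(d, b, a)), g(a ⊞ (g(b, a, a) ⊞ a) ⊞ a, g(d ⊞ b ⊞ b, d ⊞ b ⊞ a ⊞ d, d ⊞ c), g(b, a, b) ⊞ g(c ⊞ n, b, b)), g(b ⊞ c ⊞ b ⊞ a ⊞ b, d ⊞ (d ⊞ (b ⊞ n)) ⊞ d ⊞ b, c)) ⊞ c
Inside:  g(g(g(c, d, a) ⊞ b ⊞ d, ((b ⊞ (b ⊞ (g(d, c, c) ⊞ b))) ⊞ b) ⊞ (g(a ⊞ n, c, a) ⊞ d), g(c, d, d) ⊞ g(d, b, a)), g(a ⊞ (g(b, a, a) ⊞ a) ⊞ a, g(d ⊞ b ⊞ b, d ⊞ b ⊞ a ⊞ d, d ⊞ c), g(b, a, b) ⊞ g(c ⊞ n, b, b)), g(b ⊞ c ⊞ b ⊞ a ⊞ b, d ⊞ (d ⊞ (b ⊞ n)) ⊞ d ⊞ b, c))  →  g(g(b ⊞ d ⊞ g(c, d, a), b ⊞ b ⊞ b ⊞ b ⊞ d ⊞ g(a, c, a) ⊞ g(d, c, c), g(c, d, d) ⊞ g(d, b, a)), g(a ⊞ a ⊞ a ⊞ g(b, a, a), g(b ⊞ b ⊞ d, a ⊞ b ⊞ d ⊞ d, c ⊞ d), g(b, a, b) ⊞ g(c, b, b)), g(a ⊞ b ⊞ b ⊞ b ⊞ c, b ⊞ b ⊞ d ⊞ d ⊞ d, c))
Order the arguments:  b ⊞ c ⊞ c ⊞ d ⊞ d ⊞ g(g(b ⊞ d ⊞ g(c, d, a), b ⊞ b ⊞ b ⊞ b ⊞ d ⊞ g(a, c, a) ⊞ g(d, c, c), g(c, d, d) ⊞ g(d, b, a)), g(a ⊞ a ⊞ a ⊞ g(b, a, a), g(b ⊞ b ⊞ d, a ⊞ b ⊞ d ⊞ d, c ⊞ d), g(b, a, b) ⊞ g(c, b, b)), g(a ⊞ b ⊞ b ⊞ b ⊞ c, b ⊞ b ⊞ d ⊞ d ⊞ d, c))
Reassemble:  g(g(b ⊞ c ⊞ c ⊞ d ⊞ d ⊞ g(g(b ⊞ d ⊞ g(c, d, a), b ⊞ b ⊞ b ⊞ b ⊞ d ⊞ g(a, c, a) ⊞ g(d, c, c), g(c, d, d) ⊞ g(d, b, a)), g(a ⊞ a ⊞ a ⊞ g(b, a, a), g(b ⊞ b ⊞ d, a ⊞ b ⊞ d ⊞ d, c ⊞ d), g(b, a, b) ⊞ g(c, b, b)), g(a ⊞ b ⊞ b ⊞ b ⊞ c, b ⊞ b ⊞ d ⊞ d ⊞ d, c)), a, c), a, b)

Answer: g(g(b ⊞ c ⊞ c ⊞ d ⊞ d ⊞ g(g(b ⊞ d ⊞ g(c, d, a), b ⊞ b ⊞ b ⊞ b ⊞ d ⊞ g(a, c, a) ⊞ g(d, c, c), g(c, d, d) ⊞ g(d, b, a)), g(a ⊞ a ⊞ a ⊞ g(b, a, a), g(b ⊞ b ⊞ d, a ⊞ b ⊞ d ⊞ d, c ⊞ d), g(b, a, b) ⊞ g(c, b, b)), g(a ⊞ b ⊞ b ⊞ b ⊞ c, b ⊞ b ⊞ d ⊞ d ⊞ d, c)), a, c), a, b)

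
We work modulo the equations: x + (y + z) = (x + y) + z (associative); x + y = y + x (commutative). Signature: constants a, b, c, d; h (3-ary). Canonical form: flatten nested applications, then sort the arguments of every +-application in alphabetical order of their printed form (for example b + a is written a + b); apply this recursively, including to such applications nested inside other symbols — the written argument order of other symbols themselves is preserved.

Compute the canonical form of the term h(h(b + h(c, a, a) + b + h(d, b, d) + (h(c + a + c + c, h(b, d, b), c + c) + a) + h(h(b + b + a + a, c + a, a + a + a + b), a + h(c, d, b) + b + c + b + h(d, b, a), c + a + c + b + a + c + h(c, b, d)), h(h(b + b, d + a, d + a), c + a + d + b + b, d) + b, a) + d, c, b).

Answer: h(d + h(a + b + b + h(a + c + c + c, h(b, d, b), c + c) + h(c, a, a) + h(d, b, d) + h(h(a + a + b + b, a + c, a + a + a + b), a + b + b + c + h(c, d, b) + h(d, b, a), a + a + b + c + c + c + h(c, b, d)), b + h(h(b + b, a + d, a + d), a + b + b + c + d, d), a), c, b)

Derivation:
Work inside:  h(b + h(c, a, a) + b + h(d, b, d) + (h(c + a + c + c, h(b, d, b), c + c) + a) + h(h(b + b + a + a, c + a, a + a + a + b), a + h(c, d, b) + b + c + b + h(d, b, a), c + a + c + b + a + c + h(c, b, d)), h(h(b + b, d + a, d + a), c + a + d + b + b, d) + b, a) + d
Simplify inside:  h(b + h(c, a, a) + b + h(d, b, d) + (h(c + a + c + c, h(b, d, b), c + c) + a) + h(h(b + b + a + a, c + a, a + a + a + b), a + h(c, d, b) + b + c + b + h(d, b, a), c + a + c + b + a + c + h(c, b, d)), h(h(b + b, d + a, d + a), c + a + d + b + b, d) + b, a)  →  h(a + b + b + h(a + c + c + c, h(b, d, b), c + c) + h(c, a, a) + h(d, b, d) + h(h(a + a + b + b, a + c, a + a + a + b), a + b + b + c + h(c, d, b) + h(d, b, a), a + a + b + c + c + c + h(c, b, d)), b + h(h(b + b, a + d, a + d), a + b + b + c + d, d), a)
Order the arguments:  d + h(a + b + b + h(a + c + c + c, h(b, d, b), c + c) + h(c, a, a) + h(d, b, d) + h(h(a + a + b + b, a + c, a + a + a + b), a + b + b + c + h(c, d, b) + h(d, b, a), a + a + b + c + c + c + h(c, b, d)), b + h(h(b + b, a + d, a + d), a + b + b + c + d, d), a)
Rebuild:  h(d + h(a + b + b + h(a + c + c + c, h(b, d, b), c + c) + h(c, a, a) + h(d, b, d) + h(h(a + a + b + b, a + c, a + a + a + b), a + b + b + c + h(c, d, b) + h(d, b, a), a + a + b + c + c + c + h(c, b, d)), b + h(h(b + b, a + d, a + d), a + b + b + c + d, d), a), c, b)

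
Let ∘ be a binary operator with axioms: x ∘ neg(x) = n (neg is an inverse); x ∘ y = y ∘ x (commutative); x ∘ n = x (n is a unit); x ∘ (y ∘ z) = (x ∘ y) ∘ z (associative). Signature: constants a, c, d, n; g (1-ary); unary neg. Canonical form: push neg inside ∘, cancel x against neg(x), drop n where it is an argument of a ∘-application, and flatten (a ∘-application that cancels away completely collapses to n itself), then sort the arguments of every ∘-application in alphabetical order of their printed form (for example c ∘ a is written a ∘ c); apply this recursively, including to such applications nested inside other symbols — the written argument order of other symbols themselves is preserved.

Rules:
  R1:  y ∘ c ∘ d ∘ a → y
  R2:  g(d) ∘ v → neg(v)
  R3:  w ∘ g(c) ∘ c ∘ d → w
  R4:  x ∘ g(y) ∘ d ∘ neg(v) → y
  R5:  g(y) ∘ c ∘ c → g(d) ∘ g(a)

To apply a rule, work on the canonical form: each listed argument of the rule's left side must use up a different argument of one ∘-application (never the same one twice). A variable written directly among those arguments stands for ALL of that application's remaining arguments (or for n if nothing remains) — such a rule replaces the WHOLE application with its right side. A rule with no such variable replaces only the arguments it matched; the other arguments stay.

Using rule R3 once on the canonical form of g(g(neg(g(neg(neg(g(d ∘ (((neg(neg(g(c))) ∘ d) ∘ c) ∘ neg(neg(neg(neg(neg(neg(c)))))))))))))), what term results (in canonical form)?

Canonical form:  g(g(neg(g(g(c ∘ c ∘ d ∘ d ∘ g(c))))))
Apply R3:  consuming c, d, g(c);  w := c ∘ d
The variable takes the whole remainder — replace the entire application.
Giving:  g(g(neg(g(g(c ∘ d)))))

Answer: g(g(neg(g(g(c ∘ d)))))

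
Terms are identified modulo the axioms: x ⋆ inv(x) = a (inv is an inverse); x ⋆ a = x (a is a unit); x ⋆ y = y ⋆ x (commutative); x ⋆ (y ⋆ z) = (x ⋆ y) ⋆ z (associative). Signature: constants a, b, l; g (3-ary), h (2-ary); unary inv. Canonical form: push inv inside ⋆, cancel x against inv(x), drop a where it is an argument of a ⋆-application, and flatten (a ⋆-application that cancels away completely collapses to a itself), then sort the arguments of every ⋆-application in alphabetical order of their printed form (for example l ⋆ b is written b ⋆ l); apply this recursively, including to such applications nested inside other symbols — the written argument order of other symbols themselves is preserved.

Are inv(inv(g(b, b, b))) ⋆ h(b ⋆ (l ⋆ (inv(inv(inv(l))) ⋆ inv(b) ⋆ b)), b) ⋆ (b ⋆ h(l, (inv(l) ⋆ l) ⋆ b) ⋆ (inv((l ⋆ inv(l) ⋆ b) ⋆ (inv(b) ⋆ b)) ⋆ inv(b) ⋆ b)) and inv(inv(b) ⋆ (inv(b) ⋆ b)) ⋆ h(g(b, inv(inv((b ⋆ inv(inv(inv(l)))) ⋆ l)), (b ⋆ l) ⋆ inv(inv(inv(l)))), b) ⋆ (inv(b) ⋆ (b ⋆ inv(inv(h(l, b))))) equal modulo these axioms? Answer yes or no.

Answer: no — g(b, b, b) ⋆ h(b, b) ⋆ h(l, b) vs b ⋆ h(g(b, b, b), b) ⋆ h(l, b)

Derivation:
Left:  inv(inv(g(b, b, b))) ⋆ h(b ⋆ (l ⋆ (inv(inv(inv(l))) ⋆ inv(b) ⋆ b)), b) ⋆ (b ⋆ h(l, (inv(l) ⋆ l) ⋆ b) ⋆ (inv((l ⋆ inv(l) ⋆ b) ⋆ (inv(b) ⋆ b)) ⋆ inv(b) ⋆ b))
  Push inv inside:  distribute inv over ⋆ and collapse double inv
  Cancel inverse pairs:  b cancels; l cancels
  Collect terms:  g(b, b, b) ⋆ h(b, b) ⋆ h(l, b)
Right:  inv(inv(b) ⋆ (inv(b) ⋆ b)) ⋆ h(g(b, inv(inv((b ⋆ inv(inv(inv(l)))) ⋆ l)), (b ⋆ l) ⋆ inv(inv(inv(l)))), b) ⋆ (inv(b) ⋆ (b ⋆ inv(inv(h(l, b)))))
  Push inv inside:  distribute inv over ⋆ and collapse double inv
  Combine occurrences:  b ⋆ h(g(b, b, b), b) ⋆ h(l, b)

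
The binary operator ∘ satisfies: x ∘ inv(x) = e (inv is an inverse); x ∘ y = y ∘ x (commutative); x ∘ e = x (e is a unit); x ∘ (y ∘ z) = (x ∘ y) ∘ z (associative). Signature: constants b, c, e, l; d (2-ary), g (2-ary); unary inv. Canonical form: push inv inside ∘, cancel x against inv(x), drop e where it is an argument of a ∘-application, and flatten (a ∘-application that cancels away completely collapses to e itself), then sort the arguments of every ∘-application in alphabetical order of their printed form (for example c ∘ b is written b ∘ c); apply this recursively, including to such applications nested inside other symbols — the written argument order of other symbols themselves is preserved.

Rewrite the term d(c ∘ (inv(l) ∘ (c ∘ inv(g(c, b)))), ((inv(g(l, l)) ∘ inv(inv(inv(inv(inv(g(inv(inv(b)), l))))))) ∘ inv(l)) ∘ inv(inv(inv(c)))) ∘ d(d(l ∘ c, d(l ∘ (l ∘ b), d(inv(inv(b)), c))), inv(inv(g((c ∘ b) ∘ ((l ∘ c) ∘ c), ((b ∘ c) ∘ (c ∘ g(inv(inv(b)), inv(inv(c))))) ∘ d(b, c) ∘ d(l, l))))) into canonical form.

Push inv inside:  distribute inv over ∘ and collapse double inv
Collect:  d(c ∘ c ∘ inv(g(c, b)) ∘ inv(l), inv(c) ∘ inv(g(b, l)) ∘ inv(g(l, l)) ∘ inv(l)) ∘ d(d(c ∘ l, d(b ∘ l ∘ l, d(b, c))), g(b ∘ c ∘ c ∘ c ∘ l, b ∘ c ∘ c ∘ d(b, c) ∘ d(l, l) ∘ g(b, c)))

Answer: d(c ∘ c ∘ inv(g(c, b)) ∘ inv(l), inv(c) ∘ inv(g(b, l)) ∘ inv(g(l, l)) ∘ inv(l)) ∘ d(d(c ∘ l, d(b ∘ l ∘ l, d(b, c))), g(b ∘ c ∘ c ∘ c ∘ l, b ∘ c ∘ c ∘ d(b, c) ∘ d(l, l) ∘ g(b, c)))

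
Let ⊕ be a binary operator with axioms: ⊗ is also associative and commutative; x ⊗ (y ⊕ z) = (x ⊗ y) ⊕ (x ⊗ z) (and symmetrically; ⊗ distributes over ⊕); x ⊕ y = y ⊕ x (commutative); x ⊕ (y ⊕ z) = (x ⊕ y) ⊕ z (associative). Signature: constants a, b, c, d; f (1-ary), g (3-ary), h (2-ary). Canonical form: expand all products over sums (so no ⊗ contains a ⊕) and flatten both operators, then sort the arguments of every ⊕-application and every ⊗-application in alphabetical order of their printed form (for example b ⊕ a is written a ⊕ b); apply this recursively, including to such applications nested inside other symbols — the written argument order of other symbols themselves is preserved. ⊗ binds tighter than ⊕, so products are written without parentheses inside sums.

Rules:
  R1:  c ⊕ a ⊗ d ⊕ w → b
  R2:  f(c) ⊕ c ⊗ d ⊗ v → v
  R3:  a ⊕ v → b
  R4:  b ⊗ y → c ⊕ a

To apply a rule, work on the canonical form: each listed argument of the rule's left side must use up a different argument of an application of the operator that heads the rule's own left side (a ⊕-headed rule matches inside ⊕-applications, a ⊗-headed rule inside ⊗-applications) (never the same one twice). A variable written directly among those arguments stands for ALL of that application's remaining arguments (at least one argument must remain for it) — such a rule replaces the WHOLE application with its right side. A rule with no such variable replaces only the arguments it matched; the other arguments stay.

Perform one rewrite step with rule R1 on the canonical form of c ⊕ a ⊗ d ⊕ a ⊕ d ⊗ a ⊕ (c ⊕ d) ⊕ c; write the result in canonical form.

Canonical form:  a ⊕ a ⊗ d ⊕ a ⊗ d ⊕ c ⊕ c ⊕ c ⊕ d
Apply R1:  consuming a ⊗ d, c;  w := a ⊕ a ⊗ d ⊕ c ⊕ c ⊕ d
The extension variable absorbs all remaining arguments, so the whole application is rewritten.
Result:  b

Answer: b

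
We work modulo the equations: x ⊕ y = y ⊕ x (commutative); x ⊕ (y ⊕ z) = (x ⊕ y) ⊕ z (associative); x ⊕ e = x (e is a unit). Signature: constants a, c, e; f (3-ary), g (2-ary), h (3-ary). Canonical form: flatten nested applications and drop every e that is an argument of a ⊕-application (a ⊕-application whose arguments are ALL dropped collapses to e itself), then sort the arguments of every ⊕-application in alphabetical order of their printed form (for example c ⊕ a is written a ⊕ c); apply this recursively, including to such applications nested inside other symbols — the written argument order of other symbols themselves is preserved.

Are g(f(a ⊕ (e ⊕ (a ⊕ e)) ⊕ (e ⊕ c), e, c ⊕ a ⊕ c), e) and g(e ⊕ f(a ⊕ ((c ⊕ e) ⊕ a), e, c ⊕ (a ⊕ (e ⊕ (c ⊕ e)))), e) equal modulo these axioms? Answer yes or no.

Left:  g(f(a ⊕ (e ⊕ (a ⊕ e)) ⊕ (e ⊕ c), e, c ⊕ a ⊕ c), e)
  Descend into:  a ⊕ (e ⊕ (a ⊕ e)) ⊕ (e ⊕ c)
  Merge nested applications:  a ⊕ e ⊕ a ⊕ e ⊕ e ⊕ c
  Unit:  drop e (×3)
  Sort arguments:  a ⊕ a ⊕ c
  Rebuild:  g(f(a ⊕ a ⊕ c, e, a ⊕ c ⊕ c), e)
Right:  g(e ⊕ f(a ⊕ ((c ⊕ e) ⊕ a), e, c ⊕ (a ⊕ (e ⊕ (c ⊕ e)))), e)
  Focus inside:  e ⊕ f(a ⊕ ((c ⊕ e) ⊕ a), e, c ⊕ (a ⊕ (e ⊕ (c ⊕ e))))
  Canonicalize subterm:  f(a ⊕ ((c ⊕ e) ⊕ a), e, c ⊕ (a ⊕ (e ⊕ (c ⊕ e))))  →  f(a ⊕ a ⊕ c, e, a ⊕ c ⊕ c)
  Units out:  drop e
  Sort arguments:  f(a ⊕ a ⊕ c, e, a ⊕ c ⊕ c)
  Put back:  g(f(a ⊕ a ⊕ c, e, a ⊕ c ⊕ c), e)

Answer: yes — both canonical forms are g(f(a ⊕ a ⊕ c, e, a ⊕ c ⊕ c), e)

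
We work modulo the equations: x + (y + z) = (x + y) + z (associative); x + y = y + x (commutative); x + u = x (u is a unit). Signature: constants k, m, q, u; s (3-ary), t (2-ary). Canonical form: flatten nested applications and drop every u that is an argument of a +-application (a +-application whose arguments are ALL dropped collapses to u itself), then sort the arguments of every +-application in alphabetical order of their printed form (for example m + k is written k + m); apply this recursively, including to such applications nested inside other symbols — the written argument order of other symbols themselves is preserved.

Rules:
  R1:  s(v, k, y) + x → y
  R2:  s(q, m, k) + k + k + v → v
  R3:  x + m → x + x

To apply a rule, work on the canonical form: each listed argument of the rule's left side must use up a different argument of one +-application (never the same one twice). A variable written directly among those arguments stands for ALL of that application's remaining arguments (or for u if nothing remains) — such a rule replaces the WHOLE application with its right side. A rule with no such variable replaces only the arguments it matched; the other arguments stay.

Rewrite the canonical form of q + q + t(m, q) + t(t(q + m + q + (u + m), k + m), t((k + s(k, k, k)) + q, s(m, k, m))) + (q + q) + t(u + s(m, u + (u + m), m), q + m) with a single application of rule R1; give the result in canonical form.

Canonical form:  q + q + q + q + t(m, q) + t(s(m, m, m), m + q) + t(t(m + m + q + q, k + m), t(k + q + s(k, k, k), s(m, k, m)))
Match R1:  consume s(k, k, k);  v := k, x := k + q, y := k
Every leftover argument binds to the variable; the entire application is replaced.
New term:  q + q + q + q + t(m, q) + t(s(m, m, m), m + q) + t(t(m + m + q + q, k + m), t(k, s(m, k, m)))

Answer: q + q + q + q + t(m, q) + t(s(m, m, m), m + q) + t(t(m + m + q + q, k + m), t(k, s(m, k, m)))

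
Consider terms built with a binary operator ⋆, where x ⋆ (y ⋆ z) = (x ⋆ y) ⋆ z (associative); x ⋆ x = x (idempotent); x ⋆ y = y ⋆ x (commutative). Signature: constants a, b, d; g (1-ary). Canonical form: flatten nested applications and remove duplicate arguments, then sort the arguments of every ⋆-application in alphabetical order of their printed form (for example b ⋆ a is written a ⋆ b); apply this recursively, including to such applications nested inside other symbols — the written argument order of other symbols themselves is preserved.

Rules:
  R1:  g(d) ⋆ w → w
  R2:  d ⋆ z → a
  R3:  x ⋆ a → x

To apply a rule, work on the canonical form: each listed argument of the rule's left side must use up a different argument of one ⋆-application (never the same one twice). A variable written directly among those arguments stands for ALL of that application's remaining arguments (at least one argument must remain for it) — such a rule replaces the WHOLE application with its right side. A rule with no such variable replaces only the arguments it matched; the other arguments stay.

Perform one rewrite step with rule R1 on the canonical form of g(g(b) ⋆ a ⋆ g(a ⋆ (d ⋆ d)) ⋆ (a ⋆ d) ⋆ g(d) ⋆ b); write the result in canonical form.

Canonical form:  g(a ⋆ b ⋆ d ⋆ g(a ⋆ d) ⋆ g(b) ⋆ g(d))
R1 matches:  uses g(d);  w := a ⋆ b ⋆ d ⋆ g(a ⋆ d) ⋆ g(b)
Every leftover argument binds to the variable; the entire application is replaced.
Giving:  g(a ⋆ b ⋆ d ⋆ g(a ⋆ d) ⋆ g(b))

Answer: g(a ⋆ b ⋆ d ⋆ g(a ⋆ d) ⋆ g(b))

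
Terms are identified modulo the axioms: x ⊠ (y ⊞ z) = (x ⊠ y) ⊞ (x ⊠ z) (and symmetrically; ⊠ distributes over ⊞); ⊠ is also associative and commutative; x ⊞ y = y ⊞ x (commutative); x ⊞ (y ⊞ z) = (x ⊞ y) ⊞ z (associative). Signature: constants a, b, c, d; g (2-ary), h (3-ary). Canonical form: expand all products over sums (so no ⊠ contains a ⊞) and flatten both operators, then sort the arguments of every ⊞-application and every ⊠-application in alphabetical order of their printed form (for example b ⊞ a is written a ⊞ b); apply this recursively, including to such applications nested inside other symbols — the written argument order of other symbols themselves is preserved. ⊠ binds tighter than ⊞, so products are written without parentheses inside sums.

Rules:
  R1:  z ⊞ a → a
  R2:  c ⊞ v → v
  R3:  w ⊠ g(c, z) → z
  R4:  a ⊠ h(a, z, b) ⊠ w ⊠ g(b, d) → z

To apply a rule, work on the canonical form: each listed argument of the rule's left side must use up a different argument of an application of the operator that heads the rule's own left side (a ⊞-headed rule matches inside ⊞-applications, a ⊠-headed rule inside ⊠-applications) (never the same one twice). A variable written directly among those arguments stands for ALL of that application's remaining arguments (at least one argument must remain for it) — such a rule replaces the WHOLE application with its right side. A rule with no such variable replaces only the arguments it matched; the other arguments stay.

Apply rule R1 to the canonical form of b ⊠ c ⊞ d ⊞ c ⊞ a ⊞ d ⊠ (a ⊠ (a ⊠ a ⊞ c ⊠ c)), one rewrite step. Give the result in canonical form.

Answer: a

Derivation:
Canonical form:  a ⊞ a ⊠ a ⊠ a ⊠ d ⊞ a ⊠ c ⊠ c ⊠ d ⊞ b ⊠ c ⊞ c ⊞ d
Match R1:  consume a;  z := a ⊠ a ⊠ a ⊠ d ⊞ a ⊠ c ⊠ c ⊠ d ⊞ b ⊠ c ⊞ c ⊞ d
The variable takes the whole remainder — replace the entire application.
Giving:  a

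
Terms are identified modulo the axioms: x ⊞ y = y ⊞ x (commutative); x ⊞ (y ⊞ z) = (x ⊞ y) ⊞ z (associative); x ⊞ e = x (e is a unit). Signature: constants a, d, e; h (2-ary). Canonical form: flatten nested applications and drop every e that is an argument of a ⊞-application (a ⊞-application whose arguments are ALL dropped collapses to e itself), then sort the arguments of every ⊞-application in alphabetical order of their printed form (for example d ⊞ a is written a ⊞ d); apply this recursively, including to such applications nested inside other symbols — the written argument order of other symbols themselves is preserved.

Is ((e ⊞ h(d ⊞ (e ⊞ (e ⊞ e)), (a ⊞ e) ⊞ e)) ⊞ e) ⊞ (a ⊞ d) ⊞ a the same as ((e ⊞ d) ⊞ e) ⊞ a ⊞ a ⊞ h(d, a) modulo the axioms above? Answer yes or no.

Left:  ((e ⊞ h(d ⊞ (e ⊞ (e ⊞ e)), (a ⊞ e) ⊞ e)) ⊞ e) ⊞ (a ⊞ d) ⊞ a
  Flatten:  e ⊞ h(d ⊞ (e ⊞ (e ⊞ e)), (a ⊞ e) ⊞ e) ⊞ e ⊞ a ⊞ d ⊞ a
  Inside:  h(d ⊞ (e ⊞ (e ⊞ e)), (a ⊞ e) ⊞ e)  →  h(d, a)
  Units out:  drop e (×2)
  Order the arguments:  a ⊞ a ⊞ d ⊞ h(d, a)
Right:  ((e ⊞ d) ⊞ e) ⊞ a ⊞ a ⊞ h(d, a)
  Un-nest:  e ⊞ d ⊞ e ⊞ a ⊞ a ⊞ h(d, a)
  Units out:  drop e (×2)
  Order the arguments:  a ⊞ a ⊞ d ⊞ h(d, a)

Answer: yes — both canonical forms are a ⊞ a ⊞ d ⊞ h(d, a)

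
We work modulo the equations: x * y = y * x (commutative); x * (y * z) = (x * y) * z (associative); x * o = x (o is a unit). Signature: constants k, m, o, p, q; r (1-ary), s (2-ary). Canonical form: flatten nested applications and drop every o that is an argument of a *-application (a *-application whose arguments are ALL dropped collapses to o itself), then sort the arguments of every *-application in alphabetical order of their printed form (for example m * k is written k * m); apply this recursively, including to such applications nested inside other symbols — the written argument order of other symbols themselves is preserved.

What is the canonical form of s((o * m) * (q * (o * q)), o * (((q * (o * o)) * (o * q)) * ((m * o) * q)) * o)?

Answer: s(m * q * q, m * q * q * q)

Derivation:
Descend into:  o * (((q * (o * o)) * (o * q)) * ((m * o) * q)) * o
Un-nest:  o * q * o * o * o * q * m * o * q * o
Units out:  drop o (×6)
Sort arguments:  m * q * q * q
Rebuild:  s(m * q * q, m * q * q * q)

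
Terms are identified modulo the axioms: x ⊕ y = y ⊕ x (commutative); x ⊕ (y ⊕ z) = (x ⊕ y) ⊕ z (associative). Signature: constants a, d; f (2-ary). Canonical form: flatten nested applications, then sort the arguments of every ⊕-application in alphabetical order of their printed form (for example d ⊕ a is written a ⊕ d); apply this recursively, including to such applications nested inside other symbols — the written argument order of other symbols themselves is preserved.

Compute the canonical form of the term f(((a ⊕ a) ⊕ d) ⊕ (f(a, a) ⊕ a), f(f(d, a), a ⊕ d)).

Descend into:  ((a ⊕ a) ⊕ d) ⊕ (f(a, a) ⊕ a)
Merge nested applications:  a ⊕ a ⊕ d ⊕ f(a, a) ⊕ a
Sort arguments:  a ⊕ a ⊕ a ⊕ d ⊕ f(a, a)
Rebuild:  f(a ⊕ a ⊕ a ⊕ d ⊕ f(a, a), f(f(d, a), a ⊕ d))

Answer: f(a ⊕ a ⊕ a ⊕ d ⊕ f(a, a), f(f(d, a), a ⊕ d))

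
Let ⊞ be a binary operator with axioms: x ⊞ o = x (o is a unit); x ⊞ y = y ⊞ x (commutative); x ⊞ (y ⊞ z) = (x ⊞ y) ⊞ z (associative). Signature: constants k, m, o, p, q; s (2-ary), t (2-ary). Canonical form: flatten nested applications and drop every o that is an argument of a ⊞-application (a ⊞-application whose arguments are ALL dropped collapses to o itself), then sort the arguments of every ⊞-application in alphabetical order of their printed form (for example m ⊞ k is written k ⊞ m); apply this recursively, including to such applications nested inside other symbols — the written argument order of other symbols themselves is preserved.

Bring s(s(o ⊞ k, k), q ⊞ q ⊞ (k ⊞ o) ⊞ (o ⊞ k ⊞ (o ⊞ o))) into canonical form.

Focus inside:  q ⊞ q ⊞ (k ⊞ o) ⊞ (o ⊞ k ⊞ (o ⊞ o))
Merge nested applications:  q ⊞ q ⊞ k ⊞ o ⊞ o ⊞ k ⊞ o ⊞ o
Units out:  drop o (×4)
Sort arguments:  k ⊞ k ⊞ q ⊞ q
Put back:  s(s(k, k), k ⊞ k ⊞ q ⊞ q)

Answer: s(s(k, k), k ⊞ k ⊞ q ⊞ q)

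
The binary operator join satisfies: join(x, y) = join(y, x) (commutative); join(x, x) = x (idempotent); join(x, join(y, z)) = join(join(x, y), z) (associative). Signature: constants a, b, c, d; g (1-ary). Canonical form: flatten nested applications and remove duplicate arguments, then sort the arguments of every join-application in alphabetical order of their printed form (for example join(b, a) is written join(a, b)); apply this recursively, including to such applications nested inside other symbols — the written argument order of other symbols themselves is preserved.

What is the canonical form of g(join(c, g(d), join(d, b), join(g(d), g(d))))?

Descend into:  join(c, g(d), join(d, b), join(g(d), g(d)))
Flatten:  join(c, g(d), d, b, g(d), g(d))
Idempotence:  drop duplicate g(d), g(d)
Sort arguments:  join(b, c, d, g(d))
Rebuild:  g(join(b, c, d, g(d)))

Answer: g(join(b, c, d, g(d)))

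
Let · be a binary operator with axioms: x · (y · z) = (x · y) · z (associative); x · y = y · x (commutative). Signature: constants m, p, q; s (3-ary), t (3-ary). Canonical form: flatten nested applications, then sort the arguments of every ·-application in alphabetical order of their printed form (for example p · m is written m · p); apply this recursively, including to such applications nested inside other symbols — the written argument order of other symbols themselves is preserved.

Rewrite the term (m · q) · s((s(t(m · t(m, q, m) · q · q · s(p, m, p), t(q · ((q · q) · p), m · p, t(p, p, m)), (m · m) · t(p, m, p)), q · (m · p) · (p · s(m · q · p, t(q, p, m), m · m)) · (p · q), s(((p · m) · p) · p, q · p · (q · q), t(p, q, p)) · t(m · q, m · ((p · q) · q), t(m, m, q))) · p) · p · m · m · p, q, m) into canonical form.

Merge nested applications:  m · q · s((s(t(m · t(m, q, m) · q · q · s(p, m, p), t(q · ((q · q) · p), m · p, t(p, p, m)), (m · m) · t(p, m, p)), q · (m · p) · (p · s(m · q · p, t(q, p, m), m · m)) · (p · q), s(((p · m) · p) · p, q · p · (q · q), t(p, q, p)) · t(m · q, m · ((p · q) · q), t(m, m, q))) · p) · p · m · m · p, q, m)
Simplify inside:  s((s(t(m · t(m, q, m) · q · q · s(p, m, p), t(q · ((q · q) · p), m · p, t(p, p, m)), (m · m) · t(p, m, p)), q · (m · p) · (p · s(m · q · p, t(q, p, m), m · m)) · (p · q), s(((p · m) · p) · p, q · p · (q · q), t(p, q, p)) · t(m · q, m · ((p · q) · q), t(m, m, q))) · p) · p · m · m · p, q, m)  →  s(m · m · p · p · p · s(t(m · q · q · s(p, m, p) · t(m, q, m), t(p · q · q · q, m · p, t(p, p, m)), m · m · t(p, m, p)), m · p · p · p · q · q · s(m · p · q, t(q, p, m), m · m), s(m · p · p · p, p · q · q · q, t(p, q, p)) · t(m · q, m · p · q · q, t(m, m, q))), q, m)
Sort:  m · q · s(m · m · p · p · p · s(t(m · q · q · s(p, m, p) · t(m, q, m), t(p · q · q · q, m · p, t(p, p, m)), m · m · t(p, m, p)), m · p · p · p · q · q · s(m · p · q, t(q, p, m), m · m), s(m · p · p · p, p · q · q · q, t(p, q, p)) · t(m · q, m · p · q · q, t(m, m, q))), q, m)

Answer: m · q · s(m · m · p · p · p · s(t(m · q · q · s(p, m, p) · t(m, q, m), t(p · q · q · q, m · p, t(p, p, m)), m · m · t(p, m, p)), m · p · p · p · q · q · s(m · p · q, t(q, p, m), m · m), s(m · p · p · p, p · q · q · q, t(p, q, p)) · t(m · q, m · p · q · q, t(m, m, q))), q, m)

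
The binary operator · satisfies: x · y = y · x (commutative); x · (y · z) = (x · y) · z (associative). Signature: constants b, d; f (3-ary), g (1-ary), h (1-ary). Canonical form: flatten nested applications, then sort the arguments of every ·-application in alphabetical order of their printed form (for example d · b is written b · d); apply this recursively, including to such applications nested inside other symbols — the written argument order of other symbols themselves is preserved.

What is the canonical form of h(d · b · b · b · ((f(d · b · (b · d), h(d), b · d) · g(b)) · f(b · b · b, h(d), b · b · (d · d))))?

Focus inside:  d · b · b · b · ((f(d · b · (b · d), h(d), b · d) · g(b)) · f(b · b · b, h(d), b · b · (d · d)))
Flatten:  d · b · b · b · f(d · b · (b · d), h(d), b · d) · g(b) · f(b · b · b, h(d), b · b · (d · d))
Inside:  f(d · b · (b · d), h(d), b · d)  →  f(b · b · d · d, h(d), b · d)
Simplify inside:  f(b · b · b, h(d), b · b · (d · d))  →  f(b · b · b, h(d), b · b · d · d)
Order the arguments:  b · b · b · d · f(b · b · b, h(d), b · b · d · d) · f(b · b · d · d, h(d), b · d) · g(b)
Rebuild:  h(b · b · b · d · f(b · b · b, h(d), b · b · d · d) · f(b · b · d · d, h(d), b · d) · g(b))

Answer: h(b · b · b · d · f(b · b · b, h(d), b · b · d · d) · f(b · b · d · d, h(d), b · d) · g(b))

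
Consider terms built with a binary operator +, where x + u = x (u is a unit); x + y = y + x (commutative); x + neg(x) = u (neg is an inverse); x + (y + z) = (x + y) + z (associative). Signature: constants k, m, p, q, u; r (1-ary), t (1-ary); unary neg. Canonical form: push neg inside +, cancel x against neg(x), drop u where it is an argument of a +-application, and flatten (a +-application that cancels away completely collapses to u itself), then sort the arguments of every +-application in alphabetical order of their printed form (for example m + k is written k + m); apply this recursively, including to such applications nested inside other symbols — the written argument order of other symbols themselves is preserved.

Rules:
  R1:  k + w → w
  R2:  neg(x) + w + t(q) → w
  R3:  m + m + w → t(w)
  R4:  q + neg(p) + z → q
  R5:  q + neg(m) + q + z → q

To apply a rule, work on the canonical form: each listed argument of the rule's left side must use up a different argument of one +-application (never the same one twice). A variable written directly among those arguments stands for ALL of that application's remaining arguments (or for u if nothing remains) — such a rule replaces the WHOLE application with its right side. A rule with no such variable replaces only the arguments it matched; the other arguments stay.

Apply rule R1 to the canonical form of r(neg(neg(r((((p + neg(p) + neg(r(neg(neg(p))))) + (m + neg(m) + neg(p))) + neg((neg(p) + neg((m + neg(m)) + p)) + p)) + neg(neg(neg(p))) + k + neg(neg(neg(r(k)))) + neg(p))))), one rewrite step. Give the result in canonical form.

Canonical form:  r(r(k + neg(p) + neg(p) + neg(r(k)) + neg(r(p))))
R1 matches:  uses k;  w := neg(p) + neg(p) + neg(r(k)) + neg(r(p))
The variable takes the whole remainder — replace the entire application.
Giving:  r(r(neg(p) + neg(p) + neg(r(k)) + neg(r(p))))

Answer: r(r(neg(p) + neg(p) + neg(r(k)) + neg(r(p))))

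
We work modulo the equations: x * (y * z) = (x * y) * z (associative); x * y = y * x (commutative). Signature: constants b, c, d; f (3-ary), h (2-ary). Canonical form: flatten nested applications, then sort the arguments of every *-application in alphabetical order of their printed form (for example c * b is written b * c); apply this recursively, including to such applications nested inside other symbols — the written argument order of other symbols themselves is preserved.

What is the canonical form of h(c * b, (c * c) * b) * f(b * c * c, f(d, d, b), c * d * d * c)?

Answer: f(b * c * c, f(d, d, b), c * c * d * d) * h(b * c, b * c * c)

Derivation:
Simplify inside:  h(c * b, (c * c) * b)  →  h(b * c, b * c * c)
Simplify inside:  f(b * c * c, f(d, d, b), c * d * d * c)  →  f(b * c * c, f(d, d, b), c * c * d * d)
Order the arguments:  f(b * c * c, f(d, d, b), c * c * d * d) * h(b * c, b * c * c)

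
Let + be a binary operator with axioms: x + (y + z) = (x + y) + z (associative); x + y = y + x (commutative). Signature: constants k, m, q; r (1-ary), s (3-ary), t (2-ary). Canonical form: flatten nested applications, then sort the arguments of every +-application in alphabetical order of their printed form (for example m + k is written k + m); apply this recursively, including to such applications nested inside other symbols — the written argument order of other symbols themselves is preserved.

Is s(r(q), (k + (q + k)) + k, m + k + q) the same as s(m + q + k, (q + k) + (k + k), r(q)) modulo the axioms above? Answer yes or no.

Left:  s(r(q), (k + (q + k)) + k, m + k + q)
  Focus inside:  (k + (q + k)) + k
  Flatten:  k + q + k + k
  Order the arguments:  k + k + k + q
  Rebuild:  s(r(q), k + k + k + q, k + m + q)
Right:  s(m + q + k, (q + k) + (k + k), r(q))
  Work inside:  (q + k) + (k + k)
  Flatten:  q + k + k + k
  Sort:  k + k + k + q
  Put back:  s(k + m + q, k + k + k + q, r(q))

Answer: no — s(r(q), k + k + k + q, k + m + q) vs s(k + m + q, k + k + k + q, r(q))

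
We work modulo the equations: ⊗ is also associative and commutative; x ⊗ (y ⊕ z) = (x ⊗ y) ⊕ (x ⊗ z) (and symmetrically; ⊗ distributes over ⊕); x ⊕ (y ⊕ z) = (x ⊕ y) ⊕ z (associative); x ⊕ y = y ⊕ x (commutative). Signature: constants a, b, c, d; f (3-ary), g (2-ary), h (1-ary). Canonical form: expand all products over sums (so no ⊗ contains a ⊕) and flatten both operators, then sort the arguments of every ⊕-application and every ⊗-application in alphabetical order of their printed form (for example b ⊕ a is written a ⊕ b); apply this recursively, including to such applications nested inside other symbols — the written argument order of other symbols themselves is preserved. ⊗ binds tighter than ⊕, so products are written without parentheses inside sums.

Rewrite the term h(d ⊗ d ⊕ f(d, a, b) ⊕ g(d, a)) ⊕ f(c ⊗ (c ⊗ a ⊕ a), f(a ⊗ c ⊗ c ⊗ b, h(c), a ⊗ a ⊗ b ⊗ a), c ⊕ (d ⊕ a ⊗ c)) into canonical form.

Distribute:  h(d ⊗ d ⊕ f(d, a, b) ⊕ g(d, a)) ⊕ f(a ⊗ c ⊕ a ⊗ c ⊗ c, f(a ⊗ b ⊗ c ⊗ c, h(c), a ⊗ a ⊗ a ⊗ b), a ⊗ c ⊕ c ⊕ d)
Order the arguments:  f(a ⊗ c ⊕ a ⊗ c ⊗ c, f(a ⊗ b ⊗ c ⊗ c, h(c), a ⊗ a ⊗ a ⊗ b), a ⊗ c ⊕ c ⊕ d) ⊕ h(d ⊗ d ⊕ f(d, a, b) ⊕ g(d, a))

Answer: f(a ⊗ c ⊕ a ⊗ c ⊗ c, f(a ⊗ b ⊗ c ⊗ c, h(c), a ⊗ a ⊗ a ⊗ b), a ⊗ c ⊕ c ⊕ d) ⊕ h(d ⊗ d ⊕ f(d, a, b) ⊕ g(d, a))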